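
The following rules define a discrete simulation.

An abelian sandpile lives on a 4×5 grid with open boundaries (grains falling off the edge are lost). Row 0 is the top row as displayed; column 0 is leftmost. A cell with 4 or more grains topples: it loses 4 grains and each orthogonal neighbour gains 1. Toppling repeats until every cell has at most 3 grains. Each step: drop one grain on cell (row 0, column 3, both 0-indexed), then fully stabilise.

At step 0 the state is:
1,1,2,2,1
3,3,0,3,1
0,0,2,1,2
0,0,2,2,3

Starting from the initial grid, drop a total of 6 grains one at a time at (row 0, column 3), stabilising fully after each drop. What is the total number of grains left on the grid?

t=0: 1,1,2,2,1
3,3,0,3,1
0,0,2,1,2
0,0,2,2,3
t=1: 1,1,2,3,1
3,3,0,3,1
0,0,2,1,2
0,0,2,2,3
t=2: 1,1,3,1,2
3,3,1,0,2
0,0,2,2,2
0,0,2,2,3
t=3: 1,1,3,2,2
3,3,1,0,2
0,0,2,2,2
0,0,2,2,3
t=4: 1,1,3,3,2
3,3,1,0,2
0,0,2,2,2
0,0,2,2,3
t=5: 1,2,0,1,3
3,3,2,1,2
0,0,2,2,2
0,0,2,2,3
t=6: 1,2,0,2,3
3,3,2,1,2
0,0,2,2,2
0,0,2,2,3

32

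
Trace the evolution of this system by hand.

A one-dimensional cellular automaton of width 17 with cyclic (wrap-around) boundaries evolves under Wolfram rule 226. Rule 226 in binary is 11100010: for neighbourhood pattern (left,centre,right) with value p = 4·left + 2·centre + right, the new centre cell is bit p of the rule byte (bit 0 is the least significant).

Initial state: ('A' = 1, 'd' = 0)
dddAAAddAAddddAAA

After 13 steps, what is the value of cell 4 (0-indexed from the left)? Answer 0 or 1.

0

step 0: dddAAAddAAddddAAA
step 1: ddAdAAdAdAdddAdAA
step 2: dAdAdAAdAdddAdAdA
step 3: AdAdAdAAdddAdAdAd
step 4: dAdAdAdAddAdAdAdA
step 5: AdAdAdAddAdAdAdAd
step 6: dAdAdAddAdAdAdAdA
step 7: AdAdAddAdAdAdAdAd
step 8: dAdAddAdAdAdAdAdA
step 9: AdAddAdAdAdAdAdAd
step 10: dAddAdAdAdAdAdAdA
step 11: AddAdAdAdAdAdAdAd
step 12: ddAdAdAdAdAdAdAdA
step 13: dAdAdAdAdAdAdAdAd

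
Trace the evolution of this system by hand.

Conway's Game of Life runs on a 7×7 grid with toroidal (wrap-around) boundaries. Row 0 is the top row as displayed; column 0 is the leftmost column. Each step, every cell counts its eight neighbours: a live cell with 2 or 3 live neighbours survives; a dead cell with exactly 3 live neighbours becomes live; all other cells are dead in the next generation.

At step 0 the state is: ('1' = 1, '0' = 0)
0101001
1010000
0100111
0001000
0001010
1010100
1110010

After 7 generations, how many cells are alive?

0) 0101001
1010000
0100111
0001000
0001010
1010100
1110010
1) 0001001
0011100
1111111
0011001
0011000
1010110
0000110
2) 0010000
0000000
1000001
0000001
0000011
0110011
0000000
3) 0000000
0000000
1000001
0000000
0000000
1000011
0110000
4) 0000000
0000000
0000000
0000000
0000001
1100001
1100001
5) 1000000
0000000
0000000
0000000
0000001
0100010
0100001
6) 1000000
0000000
0000000
0000000
0000000
0000011
0100001
7) 1000000
0000000
0000000
0000000
0000000
1000011
0000011

6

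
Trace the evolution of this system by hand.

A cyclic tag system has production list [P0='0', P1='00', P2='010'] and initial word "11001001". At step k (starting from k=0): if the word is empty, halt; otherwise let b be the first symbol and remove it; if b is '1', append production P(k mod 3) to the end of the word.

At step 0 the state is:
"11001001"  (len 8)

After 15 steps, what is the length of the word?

step 0: "11001001"  (len 8)
step 1: "10010010"  (len 8)
step 2: "001001000"  (len 9)
step 3: "01001000"  (len 8)
step 4: "1001000"  (len 7)
step 5: "00100000"  (len 8)
step 6: "0100000"  (len 7)
step 7: "100000"  (len 6)
step 8: "0000000"  (len 7)
step 9: "000000"  (len 6)
step 10: "00000"  (len 5)
step 11: "0000"  (len 4)
step 12: "000"  (len 3)
step 13: "00"  (len 2)
step 14: "0"  (len 1)
step 15: (halted — word empty)

0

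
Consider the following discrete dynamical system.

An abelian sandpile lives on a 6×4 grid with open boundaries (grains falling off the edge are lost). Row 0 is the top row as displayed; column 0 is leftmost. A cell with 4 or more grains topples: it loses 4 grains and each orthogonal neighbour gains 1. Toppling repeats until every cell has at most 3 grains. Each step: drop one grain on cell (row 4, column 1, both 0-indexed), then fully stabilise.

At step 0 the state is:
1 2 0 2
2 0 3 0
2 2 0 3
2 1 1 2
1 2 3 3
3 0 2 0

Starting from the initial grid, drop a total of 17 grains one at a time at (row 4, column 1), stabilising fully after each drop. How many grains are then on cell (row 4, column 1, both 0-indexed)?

0

t=0: 1 2 0 2
2 0 3 0
2 2 0 3
2 1 1 2
1 2 3 3
3 0 2 0
t=1: 1 2 0 2
2 0 3 0
2 2 0 3
2 1 1 2
1 3 3 3
3 0 2 0
t=2: 1 2 0 2
2 0 3 0
2 2 0 3
2 2 2 3
2 1 1 0
3 1 3 1
t=3: 1 2 0 2
2 0 3 0
2 2 0 3
2 2 2 3
2 2 1 0
3 1 3 1
t=4: 1 2 0 2
2 0 3 0
2 2 0 3
2 2 2 3
2 3 1 0
3 1 3 1
t=5: 1 2 0 2
2 0 3 0
2 2 0 3
2 3 2 3
3 0 2 0
3 2 3 1
t=6: 1 2 0 2
2 0 3 0
2 2 0 3
2 3 2 3
3 1 2 0
3 2 3 1
t=7: 1 2 0 2
2 0 3 0
2 2 0 3
2 3 2 3
3 2 2 0
3 2 3 1
t=8: 1 2 0 2
2 0 3 0
2 2 0 3
2 3 2 3
3 3 2 0
3 2 3 1
t=9: 1 2 0 2
2 0 3 1
3 3 2 0
0 3 1 1
3 0 2 2
1 2 1 2
t=10: 1 2 0 2
2 0 3 1
3 3 2 0
0 3 1 1
3 1 2 2
1 2 1 2
t=11: 1 2 0 2
2 0 3 1
3 3 2 0
0 3 1 1
3 2 2 2
1 2 1 2
t=12: 1 2 0 2
2 0 3 1
3 3 2 0
0 3 1 1
3 3 2 2
1 2 1 2
t=13: 1 2 0 2
3 1 3 1
0 1 3 0
3 1 2 1
0 2 3 2
2 3 1 2
t=14: 1 2 0 2
3 1 3 1
0 1 3 0
3 1 2 1
0 3 3 2
2 3 1 2
t=15: 1 2 0 2
3 1 3 1
0 1 3 0
3 2 3 1
1 2 0 3
3 0 3 2
t=16: 1 2 0 2
3 1 3 1
0 1 3 0
3 2 3 1
1 3 0 3
3 0 3 2
t=17: 1 2 0 2
3 1 3 1
0 1 3 0
3 3 3 1
2 0 1 3
3 1 3 2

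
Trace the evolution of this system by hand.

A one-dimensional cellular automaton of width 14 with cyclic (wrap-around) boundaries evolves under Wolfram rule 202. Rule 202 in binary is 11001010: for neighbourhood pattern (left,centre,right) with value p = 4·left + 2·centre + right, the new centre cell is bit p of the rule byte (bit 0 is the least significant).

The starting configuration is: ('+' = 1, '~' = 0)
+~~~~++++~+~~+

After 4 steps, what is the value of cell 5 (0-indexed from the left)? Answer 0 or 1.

step 0: +~~~~++++~+~~+
step 1: +~~~+++++~~~++
step 2: +~~++++++~~+++
step 3: +~+++++++~++++
step 4: +~+++++++~++++

1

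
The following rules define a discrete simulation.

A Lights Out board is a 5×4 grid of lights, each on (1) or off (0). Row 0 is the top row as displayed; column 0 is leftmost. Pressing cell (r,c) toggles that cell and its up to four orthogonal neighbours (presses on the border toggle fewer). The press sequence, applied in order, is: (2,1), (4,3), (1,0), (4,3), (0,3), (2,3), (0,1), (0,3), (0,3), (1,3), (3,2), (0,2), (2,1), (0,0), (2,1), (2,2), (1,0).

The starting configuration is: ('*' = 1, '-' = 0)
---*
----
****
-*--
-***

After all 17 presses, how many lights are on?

[0] ---*
----
****
-*--
-***
[1] ---*
-*--
---*
----
-***
[2] ---*
-*--
---*
---*
-*--
[3] *--*
*---
*--*
---*
-*--
[4] *--*
*---
*--*
----
-***
[5] *-*-
*--*
*--*
----
-***
[6] *-*-
*---
*-*-
---*
-***
[7] -*--
**--
*-*-
---*
-***
[8] -***
**-*
*-*-
---*
-***
[9] -*--
**--
*-*-
---*
-***
[10] -*-*
****
*-**
---*
-***
[11] -*-*
****
*--*
-**-
-*-*
[12] --*-
**-*
*--*
-**-
-*-*
[13] --*-
*--*
-***
--*-
-*-*
[14] ***-
---*
-***
--*-
-*-*
[15] ***-
-*-*
*--*
-**-
-*-*
[16] ***-
-***
***-
-*--
-*-*
[17] -**-
*-**
-**-
-*--
-*-*

10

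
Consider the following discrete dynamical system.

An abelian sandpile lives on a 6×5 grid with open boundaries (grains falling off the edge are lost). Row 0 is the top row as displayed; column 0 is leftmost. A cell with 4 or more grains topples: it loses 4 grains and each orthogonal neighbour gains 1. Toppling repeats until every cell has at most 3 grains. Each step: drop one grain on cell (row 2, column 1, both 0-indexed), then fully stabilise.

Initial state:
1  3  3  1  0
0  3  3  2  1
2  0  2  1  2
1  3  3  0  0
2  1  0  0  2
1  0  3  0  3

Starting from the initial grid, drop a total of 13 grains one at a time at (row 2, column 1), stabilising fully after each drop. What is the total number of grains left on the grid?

50

k=0  1  3  3  1  0
0  3  3  2  1
2  0  2  1  2
1  3  3  0  0
2  1  0  0  2
1  0  3  0  3
k=1  1  3  3  1  0
0  3  3  2  1
2  1  2  1  2
1  3  3  0  0
2  1  0  0  2
1  0  3  0  3
k=2  1  3  3  1  0
0  3  3  2  1
2  2  2  1  2
1  3  3  0  0
2  1  0  0  2
1  0  3  0  3
k=3  1  3  3  1  0
0  3  3  2  1
2  3  2  1  2
1  3  3  0  0
2  1  0  0  2
1  0  3  0  3
k=4  2  1  1  2  0
1  2  2  3  1
3  3  1  2  2
2  1  1  1  0
2  2  1  0  2
1  0  3  0  3
k=5  2  1  1  2  0
2  3  2  3  1
0  1  2  2  2
3  2  1  1  0
2  2  1  0  2
1  0  3  0  3
k=6  2  1  1  2  0
2  3  2  3  1
0  2  2  2  2
3  2  1  1  0
2  2  1  0  2
1  0  3  0  3
k=7  2  1  1  2  0
2  3  2  3  1
0  3  2  2  2
3  2  1  1  0
2  2  1  0  2
1  0  3  0  3
k=8  2  2  1  2  0
3  0  3  3  1
1  1  3  2  2
3  3  1  1  0
2  2  1  0  2
1  0  3  0  3
k=9  2  2  1  2  0
3  0  3  3  1
1  2  3  2  2
3  3  1  1  0
2  2  1  0  2
1  0  3  0  3
k=10  2  2  1  2  0
3  0  3  3  1
1  3  3  2  2
3  3  1  1  0
2  2  1  0  2
1  0  3  0  3
k=11  2  2  2  3  0
3  2  1  1  2
3  2  2  0  3
0  1  3  2  0
3  3  1  0  2
1  0  3  0  3
k=12  2  2  2  3  0
3  2  1  1  2
3  3  2  0  3
0  1  3  2  0
3  3  1  0  2
1  0  3  0  3
k=13  3  3  2  3  0
1  0  2  1  2
1  2  3  0  3
1  2  3  2  0
3  3  1  0  2
1  0  3  0  3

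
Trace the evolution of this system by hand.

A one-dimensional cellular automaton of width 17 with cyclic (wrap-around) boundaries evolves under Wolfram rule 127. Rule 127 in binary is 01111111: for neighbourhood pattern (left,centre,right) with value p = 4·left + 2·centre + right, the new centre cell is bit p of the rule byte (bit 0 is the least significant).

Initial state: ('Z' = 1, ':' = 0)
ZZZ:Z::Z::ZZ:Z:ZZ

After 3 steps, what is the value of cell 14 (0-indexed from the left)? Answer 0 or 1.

1

0) ZZZ:Z::Z::ZZ:Z:ZZ
1) ::ZZZZZZZZZZZZZZ:
2) ZZZ::::::::::::ZZ
3) ::ZZZZZZZZZZZZZZ:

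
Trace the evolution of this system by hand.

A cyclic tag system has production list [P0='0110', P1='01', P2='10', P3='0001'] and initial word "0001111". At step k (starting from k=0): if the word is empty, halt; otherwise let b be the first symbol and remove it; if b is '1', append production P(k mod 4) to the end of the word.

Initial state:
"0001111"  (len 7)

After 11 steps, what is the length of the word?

10

0) "0001111"  (len 7)
1) "001111"  (len 6)
2) "01111"  (len 5)
3) "1111"  (len 4)
4) "1110001"  (len 7)
5) "1100010110"  (len 10)
6) "10001011001"  (len 11)
7) "000101100110"  (len 12)
8) "00101100110"  (len 11)
9) "0101100110"  (len 10)
10) "101100110"  (len 9)
11) "0110011010"  (len 10)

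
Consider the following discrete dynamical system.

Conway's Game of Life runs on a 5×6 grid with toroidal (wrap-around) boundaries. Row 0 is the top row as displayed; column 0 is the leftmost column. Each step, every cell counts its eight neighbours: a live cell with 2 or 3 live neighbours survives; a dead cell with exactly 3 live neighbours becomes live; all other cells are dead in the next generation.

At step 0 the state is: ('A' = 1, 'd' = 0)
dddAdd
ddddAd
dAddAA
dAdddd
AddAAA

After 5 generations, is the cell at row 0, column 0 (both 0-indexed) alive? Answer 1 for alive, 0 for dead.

1

[0] dddAdd
ddddAd
dAddAA
dAdddd
AddAAA
[1] dddAdd
dddAAA
AdddAA
dAAAdd
AdAAAA
[2] Addddd
AddAdd
AAdddd
dddddd
AddddA
[3] AAdddd
AddddA
AAdddd
dAdddA
AddddA
[4] dAdddd
dddddA
dAdddd
dAdddA
dddddA
[5] Addddd
Addddd
dddddd
dddddd
dddddd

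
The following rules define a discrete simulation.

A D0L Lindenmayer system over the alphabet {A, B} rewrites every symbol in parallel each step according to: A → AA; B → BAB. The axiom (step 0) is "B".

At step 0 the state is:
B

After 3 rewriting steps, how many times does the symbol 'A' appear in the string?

12

step 0: B
step 1: BAB
step 2: BABAABAB
step 3: BABAABABAAAABABAABAB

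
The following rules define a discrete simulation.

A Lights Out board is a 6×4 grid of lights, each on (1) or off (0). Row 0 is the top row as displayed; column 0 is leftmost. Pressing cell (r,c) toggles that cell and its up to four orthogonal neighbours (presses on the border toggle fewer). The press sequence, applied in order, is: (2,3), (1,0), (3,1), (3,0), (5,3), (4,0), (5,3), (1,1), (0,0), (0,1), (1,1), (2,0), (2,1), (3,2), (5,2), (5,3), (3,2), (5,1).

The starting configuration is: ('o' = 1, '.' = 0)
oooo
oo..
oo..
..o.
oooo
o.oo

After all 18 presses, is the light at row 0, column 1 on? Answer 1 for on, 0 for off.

1

step 0: oooo
oo..
oo..
..o.
oooo
o.oo
step 1: oooo
oo.o
oooo
..oo
oooo
o.oo
step 2: .ooo
...o
.ooo
..oo
oooo
o.oo
step 3: .ooo
...o
..oo
oo.o
o.oo
o.oo
step 4: .ooo
...o
o.oo
...o
..oo
o.oo
step 5: .ooo
...o
o.oo
...o
..o.
o...
step 6: .ooo
...o
o.oo
o..o
ooo.
....
step 7: .ooo
...o
o.oo
o..o
oooo
..oo
step 8: ..oo
oooo
oooo
o..o
oooo
..oo
step 9: oooo
.ooo
oooo
o..o
oooo
..oo
step 10: ...o
..oo
oooo
o..o
oooo
..oo
step 11: .o.o
oo.o
o.oo
o..o
oooo
..oo
step 12: .o.o
.o.o
.ooo
...o
oooo
..oo
step 13: .o.o
...o
o..o
.o.o
oooo
..oo
step 14: .o.o
...o
o.oo
..o.
oo.o
..oo
step 15: .o.o
...o
o.oo
..o.
oooo
.o..
step 16: .o.o
...o
o.oo
..o.
ooo.
.ooo
step 17: .o.o
...o
o..o
.o.o
oo..
.ooo
step 18: .o.o
...o
o..o
.o.o
o...
o..o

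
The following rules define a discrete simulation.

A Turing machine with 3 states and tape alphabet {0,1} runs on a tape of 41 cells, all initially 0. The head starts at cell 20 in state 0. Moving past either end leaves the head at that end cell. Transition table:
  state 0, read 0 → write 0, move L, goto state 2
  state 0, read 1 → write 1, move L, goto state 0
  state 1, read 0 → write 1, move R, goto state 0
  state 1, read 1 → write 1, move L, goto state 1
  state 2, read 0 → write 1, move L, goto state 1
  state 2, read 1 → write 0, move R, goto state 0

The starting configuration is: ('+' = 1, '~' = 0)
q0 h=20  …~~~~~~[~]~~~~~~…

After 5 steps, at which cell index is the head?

17

gen 0: q0 h=20  …~~~~~~[~]~~~~~~…
gen 1: q2 h=19  …~~~~~~[~]~~~~~~…
gen 2: q1 h=18  …~~~~~~[~]+~~~~~…
gen 3: q0 h=19  …~~~~~+[+]~~~~~~…
gen 4: q0 h=18  …~~~~~~[+]+~~~~~…
gen 5: q0 h=17  …~~~~~~[~]++~~~~…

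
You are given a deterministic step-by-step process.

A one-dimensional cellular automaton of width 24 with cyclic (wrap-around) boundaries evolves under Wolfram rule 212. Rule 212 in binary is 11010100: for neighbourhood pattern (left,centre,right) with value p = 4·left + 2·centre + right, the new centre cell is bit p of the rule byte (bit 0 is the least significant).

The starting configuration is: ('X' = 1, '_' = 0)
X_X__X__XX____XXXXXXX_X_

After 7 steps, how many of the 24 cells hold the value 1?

k=0  X_X__X__XX____XXXXXXX_X_
k=1  X_XX_XX__XX____XXXXXX_X_
k=2  X__X__XX__XX____XXXXX_X_
k=3  XX_XX__XX__XX____XXXX_X_
k=4  _X__XX__XX__XX____XXX_X_
k=5  _XX__XX__XX__XX____XX_XX
k=6  __XX__XX__XX__XX____X__X
k=7  X__XX__XX__XX__XX___XX_X

12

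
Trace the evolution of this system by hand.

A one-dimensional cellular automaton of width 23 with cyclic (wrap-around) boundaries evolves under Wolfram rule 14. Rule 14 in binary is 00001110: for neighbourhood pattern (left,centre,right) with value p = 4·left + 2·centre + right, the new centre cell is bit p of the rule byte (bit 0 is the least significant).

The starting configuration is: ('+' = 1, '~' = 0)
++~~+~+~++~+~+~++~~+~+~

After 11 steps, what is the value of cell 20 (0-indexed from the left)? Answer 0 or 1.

0) ++~~+~+~++~+~+~++~~+~+~
1) +~~++~+~+~~+~+~+~~++~+~
2) +~++~~+~+~++~+~+~++~~+~
3) +~+~~++~+~+~~+~+~+~~++~
4) +~+~++~~+~+~++~+~+~++~~
5) +~+~+~~++~+~+~~+~+~+~~+
6) ~~+~+~++~~+~+~++~+~+~++
7) ~++~+~+~~++~+~+~~+~+~+~
8) ++~~+~+~++~~+~+~++~+~+~
9) +~~++~+~+~~++~+~+~~+~+~
10) +~++~~+~+~++~~+~+~++~+~
11) +~+~~++~+~+~~++~+~+~~+~

0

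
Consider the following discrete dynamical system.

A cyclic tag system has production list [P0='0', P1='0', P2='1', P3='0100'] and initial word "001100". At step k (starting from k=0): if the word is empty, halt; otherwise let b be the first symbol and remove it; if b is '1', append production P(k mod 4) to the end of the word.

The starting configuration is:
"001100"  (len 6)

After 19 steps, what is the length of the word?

0

[0] "001100"  (len 6)
[1] "01100"  (len 5)
[2] "1100"  (len 4)
[3] "1001"  (len 4)
[4] "0010100"  (len 7)
[5] "010100"  (len 6)
[6] "10100"  (len 5)
[7] "01001"  (len 5)
[8] "1001"  (len 4)
[9] "0010"  (len 4)
[10] "010"  (len 3)
[11] "10"  (len 2)
[12] "00100"  (len 5)
[13] "0100"  (len 4)
[14] "100"  (len 3)
[15] "001"  (len 3)
[16] "01"  (len 2)
[17] "1"  (len 1)
[18] "0"  (len 1)
[19] (halted — word empty)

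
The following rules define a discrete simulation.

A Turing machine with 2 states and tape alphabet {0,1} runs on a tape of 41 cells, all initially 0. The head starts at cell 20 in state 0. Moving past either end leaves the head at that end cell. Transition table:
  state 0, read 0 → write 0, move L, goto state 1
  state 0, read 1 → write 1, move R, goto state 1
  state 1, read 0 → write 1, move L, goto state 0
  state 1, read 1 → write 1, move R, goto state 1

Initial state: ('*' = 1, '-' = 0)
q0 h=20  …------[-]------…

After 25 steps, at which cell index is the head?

1

gen 0: q0 h=20  …------[-]------…
gen 1: q1 h=19  …------[-]------…
gen 2: q0 h=18  …------[-]*-----…
gen 3: q1 h=17  …------[-]-*----…
gen 4: q0 h=16  …------[-]*-*---…
gen 5: q1 h=15  …------[-]-*-*--…
gen 6: q0 h=14  …------[-]*-*-*-…
gen 7: q1 h=13  …------[-]-*-*-*…
gen 8: q0 h=12  …------[-]*-*-*-…
gen 9: q1 h=11  …------[-]-*-*-*…
gen 10: q0 h=10  …------[-]*-*-*-…
gen 11: q1 h= 9  …------[-]-*-*-*…
gen 12: q0 h= 8  …------[-]*-*-*-…
gen 13: q1 h= 7  …------[-]-*-*-*…
gen 14: q0 h= 6  |------[-]*-*-*-…
gen 15: q1 h= 5  |-----[-]-*-*-*…
gen 16: q0 h= 4  |----[-]*-*-*-…
gen 17: q1 h= 3  |---[-]-*-*-*…
gen 18: q0 h= 2  |--[-]*-*-*-…
gen 19: q1 h= 1  |-[-]-*-*-*…
gen 20: q0 h= 0  |[-]*-*-*-…
gen 21: q1 h= 0  |[-]*-*-*-…
gen 22: q0 h= 0  |[*]*-*-*-…
gen 23: q1 h= 1  |*[*]-*-*-*…
gen 24: q1 h= 2  |**[-]*-*-*-…
gen 25: q0 h= 1  |*[*]**-*-*…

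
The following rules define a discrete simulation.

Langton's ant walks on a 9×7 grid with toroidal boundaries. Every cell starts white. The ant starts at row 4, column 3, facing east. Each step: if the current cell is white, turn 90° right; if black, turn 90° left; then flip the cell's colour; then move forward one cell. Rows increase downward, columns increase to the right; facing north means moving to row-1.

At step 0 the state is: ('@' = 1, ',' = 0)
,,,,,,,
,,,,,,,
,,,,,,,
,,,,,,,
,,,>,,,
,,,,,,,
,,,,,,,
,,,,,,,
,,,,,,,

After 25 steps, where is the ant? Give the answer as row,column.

3,1

t=0: ,,,,,,,
,,,,,,,
,,,,,,,
,,,,,,,
,,,>,,,
,,,,,,,
,,,,,,,
,,,,,,,
,,,,,,,
t=1: ,,,,,,,
,,,,,,,
,,,,,,,
,,,,,,,
,,,@,,,
,,,v,,,
,,,,,,,
,,,,,,,
,,,,,,,
t=2: ,,,,,,,
,,,,,,,
,,,,,,,
,,,,,,,
,,,@,,,
,,<@,,,
,,,,,,,
,,,,,,,
,,,,,,,
t=3: ,,,,,,,
,,,,,,,
,,,,,,,
,,,,,,,
,,^@,,,
,,@@,,,
,,,,,,,
,,,,,,,
,,,,,,,
t=4: ,,,,,,,
,,,,,,,
,,,,,,,
,,,,,,,
,,@>,,,
,,@@,,,
,,,,,,,
,,,,,,,
,,,,,,,
t=5: ,,,,,,,
,,,,,,,
,,,,,,,
,,,^,,,
,,@,,,,
,,@@,,,
,,,,,,,
,,,,,,,
,,,,,,,
t=6: ,,,,,,,
,,,,,,,
,,,,,,,
,,,@>,,
,,@,,,,
,,@@,,,
,,,,,,,
,,,,,,,
,,,,,,,
t=7: ,,,,,,,
,,,,,,,
,,,,,,,
,,,@@,,
,,@,v,,
,,@@,,,
,,,,,,,
,,,,,,,
,,,,,,,
t=8: ,,,,,,,
,,,,,,,
,,,,,,,
,,,@@,,
,,@<@,,
,,@@,,,
,,,,,,,
,,,,,,,
,,,,,,,
t=9: ,,,,,,,
,,,,,,,
,,,,,,,
,,,^@,,
,,@@@,,
,,@@,,,
,,,,,,,
,,,,,,,
,,,,,,,
t=10: ,,,,,,,
,,,,,,,
,,,,,,,
,,<,@,,
,,@@@,,
,,@@,,,
,,,,,,,
,,,,,,,
,,,,,,,
t=11: ,,,,,,,
,,,,,,,
,,^,,,,
,,@,@,,
,,@@@,,
,,@@,,,
,,,,,,,
,,,,,,,
,,,,,,,
t=12: ,,,,,,,
,,,,,,,
,,@>,,,
,,@,@,,
,,@@@,,
,,@@,,,
,,,,,,,
,,,,,,,
,,,,,,,
t=13: ,,,,,,,
,,,,,,,
,,@@,,,
,,@v@,,
,,@@@,,
,,@@,,,
,,,,,,,
,,,,,,,
,,,,,,,
t=14: ,,,,,,,
,,,,,,,
,,@@,,,
,,<@@,,
,,@@@,,
,,@@,,,
,,,,,,,
,,,,,,,
,,,,,,,
t=15: ,,,,,,,
,,,,,,,
,,@@,,,
,,,@@,,
,,v@@,,
,,@@,,,
,,,,,,,
,,,,,,,
,,,,,,,
t=16: ,,,,,,,
,,,,,,,
,,@@,,,
,,,@@,,
,,,>@,,
,,@@,,,
,,,,,,,
,,,,,,,
,,,,,,,
t=17: ,,,,,,,
,,,,,,,
,,@@,,,
,,,^@,,
,,,,@,,
,,@@,,,
,,,,,,,
,,,,,,,
,,,,,,,
t=18: ,,,,,,,
,,,,,,,
,,@@,,,
,,<,@,,
,,,,@,,
,,@@,,,
,,,,,,,
,,,,,,,
,,,,,,,
t=19: ,,,,,,,
,,,,,,,
,,^@,,,
,,@,@,,
,,,,@,,
,,@@,,,
,,,,,,,
,,,,,,,
,,,,,,,
t=20: ,,,,,,,
,,,,,,,
,<,@,,,
,,@,@,,
,,,,@,,
,,@@,,,
,,,,,,,
,,,,,,,
,,,,,,,
t=21: ,,,,,,,
,^,,,,,
,@,@,,,
,,@,@,,
,,,,@,,
,,@@,,,
,,,,,,,
,,,,,,,
,,,,,,,
t=22: ,,,,,,,
,@>,,,,
,@,@,,,
,,@,@,,
,,,,@,,
,,@@,,,
,,,,,,,
,,,,,,,
,,,,,,,
t=23: ,,,,,,,
,@@,,,,
,@v@,,,
,,@,@,,
,,,,@,,
,,@@,,,
,,,,,,,
,,,,,,,
,,,,,,,
t=24: ,,,,,,,
,@@,,,,
,<@@,,,
,,@,@,,
,,,,@,,
,,@@,,,
,,,,,,,
,,,,,,,
,,,,,,,
t=25: ,,,,,,,
,@@,,,,
,,@@,,,
,v@,@,,
,,,,@,,
,,@@,,,
,,,,,,,
,,,,,,,
,,,,,,,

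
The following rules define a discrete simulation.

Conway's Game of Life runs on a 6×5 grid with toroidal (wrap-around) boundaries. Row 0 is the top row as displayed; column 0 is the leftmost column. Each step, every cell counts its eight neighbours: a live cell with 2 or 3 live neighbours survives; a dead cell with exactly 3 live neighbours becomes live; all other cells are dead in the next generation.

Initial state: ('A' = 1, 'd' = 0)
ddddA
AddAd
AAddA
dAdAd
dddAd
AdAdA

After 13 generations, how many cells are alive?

9

[0] ddddA
AddAd
AAddA
dAdAd
dddAd
AdAdA
[1] dAddd
dAdAd
dAdAd
dAdAd
AAdAd
AdddA
[2] dAAdA
AAddd
AAdAA
dAdAd
dAdAd
ddAdA
[3] ddAdA
ddddd
dddAd
dAdAd
AAdAA
ddddA
[4] dddAd
dddAd
ddAdd
dAdAd
dAdAd
dAAdd
[5] dddAd
ddAAd
ddAAd
dAdAd
AAdAd
dAdAd
[6] dddAA
ddddA
dAddA
AAdAd
AAdAd
AAdAd
[7] ddAAd
ddddA
dAAAA
dddAd
dddAd
dAdAd
[8] ddAAA
AAddA
AdAdA
ddddd
dddAA
dddAA
[9] dAAdd
ddddd
dddAA
Adddd
dddAA
Adddd
[10] dAddd
ddAAd
ddddA
Adddd
AdddA
AAAAA
[11] ddddd
ddAAd
dddAA
Adddd
ddAdd
ddAAd
[12] ddddd
ddAAA
ddAAA
dddAA
dAAAd
ddAAd
[13] ddddA
ddAdA
Adddd
AAddd
dAddd
dAdAd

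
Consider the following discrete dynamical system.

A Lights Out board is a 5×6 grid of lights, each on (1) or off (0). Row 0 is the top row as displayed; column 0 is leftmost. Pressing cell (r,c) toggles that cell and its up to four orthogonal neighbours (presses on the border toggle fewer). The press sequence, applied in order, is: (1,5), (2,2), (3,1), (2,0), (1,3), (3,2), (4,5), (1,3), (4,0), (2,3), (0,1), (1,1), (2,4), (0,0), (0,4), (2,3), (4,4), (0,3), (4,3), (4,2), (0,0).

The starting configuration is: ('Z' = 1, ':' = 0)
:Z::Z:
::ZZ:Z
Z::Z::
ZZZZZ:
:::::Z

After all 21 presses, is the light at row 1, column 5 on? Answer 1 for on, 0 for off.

gen 0: :Z::Z:
::ZZ:Z
Z::Z::
ZZZZZ:
:::::Z
gen 1: :Z::ZZ
::ZZZ:
Z::Z:Z
ZZZZZ:
:::::Z
gen 2: :Z::ZZ
:::ZZ:
ZZZ::Z
ZZ:ZZ:
:::::Z
gen 3: :Z::ZZ
:::ZZ:
Z:Z::Z
::ZZZ:
:Z:::Z
gen 4: :Z::ZZ
Z::ZZ:
:ZZ::Z
Z:ZZZ:
:Z:::Z
gen 5: :Z:ZZZ
Z:Z:::
:ZZZ:Z
Z:ZZZ:
:Z:::Z
gen 6: :Z:ZZZ
Z:Z:::
:Z:Z:Z
ZZ::Z:
:ZZ::Z
gen 7: :Z:ZZZ
Z:Z:::
:Z:Z:Z
ZZ::ZZ
:ZZ:Z:
gen 8: :Z::ZZ
Z::ZZ:
:Z:::Z
ZZ::ZZ
:ZZ:Z:
gen 9: :Z::ZZ
Z::ZZ:
:Z:::Z
:Z::ZZ
Z:Z:Z:
gen 10: :Z::ZZ
Z:::Z:
:ZZZZZ
:Z:ZZZ
Z:Z:Z:
gen 11: Z:Z:ZZ
ZZ::Z:
:ZZZZZ
:Z:ZZZ
Z:Z:Z:
gen 12: ZZZ:ZZ
::Z:Z:
::ZZZZ
:Z:ZZZ
Z:Z:Z:
gen 13: ZZZ:ZZ
::Z:::
::Z:::
:Z:Z:Z
Z:Z:Z:
gen 14: ::Z:ZZ
Z:Z:::
::Z:::
:Z:Z:Z
Z:Z:Z:
gen 15: ::ZZ::
Z:Z:Z:
::Z:::
:Z:Z:Z
Z:Z:Z:
gen 16: ::ZZ::
Z:ZZZ:
:::ZZ:
:Z:::Z
Z:Z:Z:
gen 17: ::ZZ::
Z:ZZZ:
:::ZZ:
:Z::ZZ
Z:ZZ:Z
gen 18: ::::Z:
Z:Z:Z:
:::ZZ:
:Z::ZZ
Z:ZZ:Z
gen 19: ::::Z:
Z:Z:Z:
:::ZZ:
:Z:ZZZ
Z:::ZZ
gen 20: ::::Z:
Z:Z:Z:
:::ZZ:
:ZZZZZ
ZZZZZZ
gen 21: ZZ::Z:
::Z:Z:
:::ZZ:
:ZZZZZ
ZZZZZZ

0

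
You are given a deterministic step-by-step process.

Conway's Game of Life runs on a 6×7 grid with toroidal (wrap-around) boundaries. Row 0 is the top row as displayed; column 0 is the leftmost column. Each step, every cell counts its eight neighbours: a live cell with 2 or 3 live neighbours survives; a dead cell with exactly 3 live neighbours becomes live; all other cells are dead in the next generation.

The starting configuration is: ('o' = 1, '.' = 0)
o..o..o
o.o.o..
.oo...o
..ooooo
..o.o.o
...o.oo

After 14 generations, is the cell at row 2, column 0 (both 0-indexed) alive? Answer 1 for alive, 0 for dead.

1

k=0  o..o..o
o.o.o..
.oo...o
..ooooo
..o.o.o
...o.oo
k=1  oooo...
..o..o.
......o
....o.o
o.o....
..oo...
k=2  ....o..
o.oo..o
......o
o....oo
.oo....
o......
k=3  oo.o..o
o..o.oo
.o.....
oo...oo
.o.....
.o.....
k=4  .o..oo.
....oo.
.oo.o..
.oo...o
.oo...o
.o.....
k=5  ....oo.
.oo....
ooo.o..
.....o.
.......
.o...o.
k=6  .oo.oo.
o.o.oo.
o.oo...
.o.....
.......
....oo.
k=7  .oo....
o....o.
o.ooo.o
.oo....
.......
...ooo.
k=8  .ooo.oo
o...oo.
o.ooooo
ooo....
..ooo..
..ooo..
k=9  oo....o
.......
..o....
o......
....o..
.......
k=10  o......
oo.....
.......
.......
.......
o......
k=11  o.....o
oo.....
.......
.......
.......
.......
k=12  oo....o
oo....o
.......
.......
.......
.......
k=13  .o....o
.o....o
o......
.......
.......
o......
k=14  .o....o
.o....o
o......
.......
.......
o......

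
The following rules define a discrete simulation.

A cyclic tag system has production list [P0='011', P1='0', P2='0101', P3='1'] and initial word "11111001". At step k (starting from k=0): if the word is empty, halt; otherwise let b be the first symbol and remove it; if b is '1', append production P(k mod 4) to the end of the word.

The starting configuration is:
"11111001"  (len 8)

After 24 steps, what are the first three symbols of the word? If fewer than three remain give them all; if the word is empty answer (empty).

010

[0] "11111001"  (len 8)
[1] "1111001011"  (len 10)
[2] "1110010110"  (len 10)
[3] "1100101100101"  (len 13)
[4] "1001011001011"  (len 13)
[5] "001011001011011"  (len 15)
[6] "01011001011011"  (len 14)
[7] "1011001011011"  (len 13)
[8] "0110010110111"  (len 13)
[9] "110010110111"  (len 12)
[10] "100101101110"  (len 12)
[11] "001011011100101"  (len 15)
[12] "01011011100101"  (len 14)
[13] "1011011100101"  (len 13)
[14] "0110111001010"  (len 13)
[15] "110111001010"  (len 12)
[16] "101110010101"  (len 12)
[17] "01110010101011"  (len 14)
[18] "1110010101011"  (len 13)
[19] "1100101010110101"  (len 16)
[20] "1001010101101011"  (len 16)
[21] "001010101101011011"  (len 18)
[22] "01010101101011011"  (len 17)
[23] "1010101101011011"  (len 16)
[24] "0101011010110111"  (len 16)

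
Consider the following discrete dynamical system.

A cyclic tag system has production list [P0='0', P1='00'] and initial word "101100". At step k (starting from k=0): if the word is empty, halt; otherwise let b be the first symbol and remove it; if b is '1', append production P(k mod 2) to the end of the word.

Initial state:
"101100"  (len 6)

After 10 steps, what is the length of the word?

[0] "101100"  (len 6)
[1] "011000"  (len 6)
[2] "11000"  (len 5)
[3] "10000"  (len 5)
[4] "000000"  (len 6)
[5] "00000"  (len 5)
[6] "0000"  (len 4)
[7] "000"  (len 3)
[8] "00"  (len 2)
[9] "0"  (len 1)
[10] (halted — word empty)

0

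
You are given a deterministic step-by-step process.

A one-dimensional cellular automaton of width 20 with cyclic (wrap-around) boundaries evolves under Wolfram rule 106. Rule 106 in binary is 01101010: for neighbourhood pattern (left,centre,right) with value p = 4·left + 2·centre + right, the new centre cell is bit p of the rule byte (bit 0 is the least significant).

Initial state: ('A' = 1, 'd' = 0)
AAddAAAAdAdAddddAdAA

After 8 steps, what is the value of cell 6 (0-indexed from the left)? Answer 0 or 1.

[0] AAddAAAAdAdAddddAdAA
[1] dAdAAddAAdAddddAdAAd
[2] AdAAAdAAAAddddAdAAAd
[3] dAAdAAAddAdddAdAAdAA
[4] AAAAAdAdAdddAdAAAAAA
[5] ddddAAdAdddAdAAddddd
[6] dddAAAAdddAdAAAddddd
[7] ddAAddAddAdAAdAddddd
[8] dAAAdAddAdAAAAdddddd

0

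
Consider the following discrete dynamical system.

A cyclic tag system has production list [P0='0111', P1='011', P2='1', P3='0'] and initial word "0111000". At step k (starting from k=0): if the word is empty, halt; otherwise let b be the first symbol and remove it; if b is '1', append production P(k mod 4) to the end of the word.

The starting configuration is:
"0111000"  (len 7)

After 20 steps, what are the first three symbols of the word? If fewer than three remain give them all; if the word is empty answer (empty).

011

t=0: "0111000"  (len 7)
t=1: "111000"  (len 6)
t=2: "11000011"  (len 8)
t=3: "10000111"  (len 8)
t=4: "00001110"  (len 8)
t=5: "0001110"  (len 7)
t=6: "001110"  (len 6)
t=7: "01110"  (len 5)
t=8: "1110"  (len 4)
t=9: "1100111"  (len 7)
t=10: "100111011"  (len 9)
t=11: "001110111"  (len 9)
t=12: "01110111"  (len 8)
t=13: "1110111"  (len 7)
t=14: "110111011"  (len 9)
t=15: "101110111"  (len 9)
t=16: "011101110"  (len 9)
t=17: "11101110"  (len 8)
t=18: "1101110011"  (len 10)
t=19: "1011100111"  (len 10)
t=20: "0111001110"  (len 10)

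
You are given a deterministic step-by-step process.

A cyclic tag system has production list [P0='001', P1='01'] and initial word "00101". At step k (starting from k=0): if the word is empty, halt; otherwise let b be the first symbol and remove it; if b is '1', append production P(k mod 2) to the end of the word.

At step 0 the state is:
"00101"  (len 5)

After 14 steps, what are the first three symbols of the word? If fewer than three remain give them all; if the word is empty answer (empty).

010

0) "00101"  (len 5)
1) "0101"  (len 4)
2) "101"  (len 3)
3) "01001"  (len 5)
4) "1001"  (len 4)
5) "001001"  (len 6)
6) "01001"  (len 5)
7) "1001"  (len 4)
8) "00101"  (len 5)
9) "0101"  (len 4)
10) "101"  (len 3)
11) "01001"  (len 5)
12) "1001"  (len 4)
13) "001001"  (len 6)
14) "01001"  (len 5)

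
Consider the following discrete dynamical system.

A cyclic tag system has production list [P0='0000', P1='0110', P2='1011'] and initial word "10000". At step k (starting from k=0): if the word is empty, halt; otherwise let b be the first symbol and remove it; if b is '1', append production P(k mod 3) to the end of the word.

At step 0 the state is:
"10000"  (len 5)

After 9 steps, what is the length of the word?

gen 0: "10000"  (len 5)
gen 1: "00000000"  (len 8)
gen 2: "0000000"  (len 7)
gen 3: "000000"  (len 6)
gen 4: "00000"  (len 5)
gen 5: "0000"  (len 4)
gen 6: "000"  (len 3)
gen 7: "00"  (len 2)
gen 8: "0"  (len 1)
gen 9: (halted — word empty)

0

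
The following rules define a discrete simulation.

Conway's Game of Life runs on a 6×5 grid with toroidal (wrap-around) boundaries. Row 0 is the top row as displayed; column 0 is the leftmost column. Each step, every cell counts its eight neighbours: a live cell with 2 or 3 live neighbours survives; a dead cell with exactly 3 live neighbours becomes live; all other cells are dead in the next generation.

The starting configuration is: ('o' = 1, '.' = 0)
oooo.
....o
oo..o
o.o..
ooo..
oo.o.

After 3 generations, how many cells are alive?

[0] oooo.
....o
oo..o
o.o..
ooo..
oo.o.
[1] ...o.
.....
.o.oo
..oo.
...o.
...o.
[2] .....
..ooo
...oo
.....
...oo
..ooo
[3] .....
..o.o
..o.o
.....
..o.o
..o.o

8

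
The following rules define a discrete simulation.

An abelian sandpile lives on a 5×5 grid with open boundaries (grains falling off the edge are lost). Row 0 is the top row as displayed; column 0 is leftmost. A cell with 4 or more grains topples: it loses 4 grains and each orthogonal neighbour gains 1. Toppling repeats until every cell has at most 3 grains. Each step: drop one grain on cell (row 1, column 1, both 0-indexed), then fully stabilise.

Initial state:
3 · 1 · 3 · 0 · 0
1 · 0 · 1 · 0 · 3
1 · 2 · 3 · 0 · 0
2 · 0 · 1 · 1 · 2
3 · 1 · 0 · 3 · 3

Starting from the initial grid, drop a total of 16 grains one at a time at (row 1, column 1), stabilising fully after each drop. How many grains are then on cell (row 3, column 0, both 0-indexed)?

3

0) 3 · 1 · 3 · 0 · 0
1 · 0 · 1 · 0 · 3
1 · 2 · 3 · 0 · 0
2 · 0 · 1 · 1 · 2
3 · 1 · 0 · 3 · 3
1) 3 · 1 · 3 · 0 · 0
1 · 1 · 1 · 0 · 3
1 · 2 · 3 · 0 · 0
2 · 0 · 1 · 1 · 2
3 · 1 · 0 · 3 · 3
2) 3 · 1 · 3 · 0 · 0
1 · 2 · 1 · 0 · 3
1 · 2 · 3 · 0 · 0
2 · 0 · 1 · 1 · 2
3 · 1 · 0 · 3 · 3
3) 3 · 1 · 3 · 0 · 0
1 · 3 · 1 · 0 · 3
1 · 2 · 3 · 0 · 0
2 · 0 · 1 · 1 · 2
3 · 1 · 0 · 3 · 3
4) 3 · 2 · 3 · 0 · 0
2 · 0 · 2 · 0 · 3
1 · 3 · 3 · 0 · 0
2 · 0 · 1 · 1 · 2
3 · 1 · 0 · 3 · 3
5) 3 · 2 · 3 · 0 · 0
2 · 1 · 2 · 0 · 3
1 · 3 · 3 · 0 · 0
2 · 0 · 1 · 1 · 2
3 · 1 · 0 · 3 · 3
6) 3 · 2 · 3 · 0 · 0
2 · 2 · 2 · 0 · 3
1 · 3 · 3 · 0 · 0
2 · 0 · 1 · 1 · 2
3 · 1 · 0 · 3 · 3
7) 3 · 2 · 3 · 0 · 0
2 · 3 · 2 · 0 · 3
1 · 3 · 3 · 0 · 0
2 · 0 · 1 · 1 · 2
3 · 1 · 0 · 3 · 3
8) 1 · 2 · 1 · 1 · 0
1 · 0 · 2 · 1 · 3
3 · 2 · 1 · 1 · 0
2 · 1 · 2 · 1 · 2
3 · 1 · 0 · 3 · 3
9) 1 · 2 · 1 · 1 · 0
1 · 1 · 2 · 1 · 3
3 · 2 · 1 · 1 · 0
2 · 1 · 2 · 1 · 2
3 · 1 · 0 · 3 · 3
10) 1 · 2 · 1 · 1 · 0
1 · 2 · 2 · 1 · 3
3 · 2 · 1 · 1 · 0
2 · 1 · 2 · 1 · 2
3 · 1 · 0 · 3 · 3
11) 1 · 2 · 1 · 1 · 0
1 · 3 · 2 · 1 · 3
3 · 2 · 1 · 1 · 0
2 · 1 · 2 · 1 · 2
3 · 1 · 0 · 3 · 3
12) 1 · 3 · 1 · 1 · 0
2 · 0 · 3 · 1 · 3
3 · 3 · 1 · 1 · 0
2 · 1 · 2 · 1 · 2
3 · 1 · 0 · 3 · 3
13) 1 · 3 · 1 · 1 · 0
2 · 1 · 3 · 1 · 3
3 · 3 · 1 · 1 · 0
2 · 1 · 2 · 1 · 2
3 · 1 · 0 · 3 · 3
14) 1 · 3 · 1 · 1 · 0
2 · 2 · 3 · 1 · 3
3 · 3 · 1 · 1 · 0
2 · 1 · 2 · 1 · 2
3 · 1 · 0 · 3 · 3
15) 1 · 3 · 1 · 1 · 0
2 · 3 · 3 · 1 · 3
3 · 3 · 1 · 1 · 0
2 · 1 · 2 · 1 · 2
3 · 1 · 0 · 3 · 3
16) 3 · 1 · 3 · 1 · 0
1 · 0 · 1 · 2 · 3
1 · 2 · 3 · 1 · 0
3 · 2 · 2 · 1 · 2
3 · 1 · 0 · 3 · 3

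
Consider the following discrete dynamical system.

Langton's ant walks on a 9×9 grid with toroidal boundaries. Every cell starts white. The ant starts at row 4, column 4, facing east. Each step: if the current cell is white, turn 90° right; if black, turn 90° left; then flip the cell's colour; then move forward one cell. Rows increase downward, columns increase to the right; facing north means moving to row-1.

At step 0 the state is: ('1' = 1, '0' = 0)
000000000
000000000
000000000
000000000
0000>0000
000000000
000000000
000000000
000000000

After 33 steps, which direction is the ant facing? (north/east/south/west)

south

step 0: 000000000
000000000
000000000
000000000
0000>0000
000000000
000000000
000000000
000000000
step 1: 000000000
000000000
000000000
000000000
000010000
0000v0000
000000000
000000000
000000000
step 2: 000000000
000000000
000000000
000000000
000010000
000<10000
000000000
000000000
000000000
step 3: 000000000
000000000
000000000
000000000
000^10000
000110000
000000000
000000000
000000000
step 4: 000000000
000000000
000000000
000000000
0001>0000
000110000
000000000
000000000
000000000
step 5: 000000000
000000000
000000000
0000^0000
000100000
000110000
000000000
000000000
000000000
step 6: 000000000
000000000
000000000
00001>000
000100000
000110000
000000000
000000000
000000000
step 7: 000000000
000000000
000000000
000011000
00010v000
000110000
000000000
000000000
000000000
step 8: 000000000
000000000
000000000
000011000
0001<1000
000110000
000000000
000000000
000000000
step 9: 000000000
000000000
000000000
0000^1000
000111000
000110000
000000000
000000000
000000000
step 10: 000000000
000000000
000000000
000<01000
000111000
000110000
000000000
000000000
000000000
step 11: 000000000
000000000
000^00000
000101000
000111000
000110000
000000000
000000000
000000000
step 12: 000000000
000000000
0001>0000
000101000
000111000
000110000
000000000
000000000
000000000
step 13: 000000000
000000000
000110000
0001v1000
000111000
000110000
000000000
000000000
000000000
step 14: 000000000
000000000
000110000
000<11000
000111000
000110000
000000000
000000000
000000000
step 15: 000000000
000000000
000110000
000011000
000v11000
000110000
000000000
000000000
000000000
step 16: 000000000
000000000
000110000
000011000
0000>1000
000110000
000000000
000000000
000000000
step 17: 000000000
000000000
000110000
0000^1000
000001000
000110000
000000000
000000000
000000000
step 18: 000000000
000000000
000110000
000<01000
000001000
000110000
000000000
000000000
000000000
step 19: 000000000
000000000
000^10000
000101000
000001000
000110000
000000000
000000000
000000000
step 20: 000000000
000000000
00<010000
000101000
000001000
000110000
000000000
000000000
000000000
step 21: 000000000
00^000000
001010000
000101000
000001000
000110000
000000000
000000000
000000000
step 22: 000000000
001>00000
001010000
000101000
000001000
000110000
000000000
000000000
000000000
step 23: 000000000
001100000
001v10000
000101000
000001000
000110000
000000000
000000000
000000000
step 24: 000000000
001100000
00<110000
000101000
000001000
000110000
000000000
000000000
000000000
step 25: 000000000
001100000
000110000
00v101000
000001000
000110000
000000000
000000000
000000000
step 26: 000000000
001100000
000110000
0<1101000
000001000
000110000
000000000
000000000
000000000
step 27: 000000000
001100000
0^0110000
011101000
000001000
000110000
000000000
000000000
000000000
step 28: 000000000
001100000
01>110000
011101000
000001000
000110000
000000000
000000000
000000000
step 29: 000000000
001100000
011110000
01v101000
000001000
000110000
000000000
000000000
000000000
step 30: 000000000
001100000
011110000
010>01000
000001000
000110000
000000000
000000000
000000000
step 31: 000000000
001100000
011^10000
010001000
000001000
000110000
000000000
000000000
000000000
step 32: 000000000
001100000
01<010000
010001000
000001000
000110000
000000000
000000000
000000000
step 33: 000000000
001100000
010010000
01v001000
000001000
000110000
000000000
000000000
000000000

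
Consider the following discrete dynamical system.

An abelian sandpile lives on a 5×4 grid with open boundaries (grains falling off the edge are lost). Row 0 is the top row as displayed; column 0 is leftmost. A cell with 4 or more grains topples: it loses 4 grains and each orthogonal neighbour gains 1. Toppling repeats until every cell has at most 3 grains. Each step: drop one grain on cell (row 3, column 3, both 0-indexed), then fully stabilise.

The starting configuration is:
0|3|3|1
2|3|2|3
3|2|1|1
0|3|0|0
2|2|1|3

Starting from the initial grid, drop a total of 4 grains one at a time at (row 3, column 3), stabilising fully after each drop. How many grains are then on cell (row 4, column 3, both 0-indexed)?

0

[0] 0|3|3|1
2|3|2|3
3|2|1|1
0|3|0|0
2|2|1|3
[1] 0|3|3|1
2|3|2|3
3|2|1|1
0|3|0|1
2|2|1|3
[2] 0|3|3|1
2|3|2|3
3|2|1|1
0|3|0|2
2|2|1|3
[3] 0|3|3|1
2|3|2|3
3|2|1|1
0|3|0|3
2|2|1|3
[4] 0|3|3|1
2|3|2|3
3|2|1|2
0|3|1|1
2|2|2|0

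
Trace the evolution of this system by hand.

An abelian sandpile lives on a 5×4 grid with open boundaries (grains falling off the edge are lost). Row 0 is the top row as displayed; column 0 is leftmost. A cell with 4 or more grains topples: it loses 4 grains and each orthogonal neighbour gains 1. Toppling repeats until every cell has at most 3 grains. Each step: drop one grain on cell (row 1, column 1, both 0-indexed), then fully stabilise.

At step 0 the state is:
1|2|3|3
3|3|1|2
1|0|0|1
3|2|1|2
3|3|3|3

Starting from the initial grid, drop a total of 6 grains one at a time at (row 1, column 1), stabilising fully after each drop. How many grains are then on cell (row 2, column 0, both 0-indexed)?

0) 1|2|3|3
3|3|1|2
1|0|0|1
3|2|1|2
3|3|3|3
1) 2|3|3|3
0|1|2|2
2|1|0|1
3|2|1|2
3|3|3|3
2) 2|3|3|3
0|2|2|2
2|1|0|1
3|2|1|2
3|3|3|3
3) 2|3|3|3
0|3|2|2
2|1|0|1
3|2|1|2
3|3|3|3
4) 3|1|2|1
1|2|1|0
2|2|1|2
3|2|1|2
3|3|3|3
5) 3|1|2|1
1|3|1|0
2|2|1|2
3|2|1|2
3|3|3|3
6) 3|2|2|1
2|0|2|0
2|3|1|2
3|2|1|2
3|3|3|3

2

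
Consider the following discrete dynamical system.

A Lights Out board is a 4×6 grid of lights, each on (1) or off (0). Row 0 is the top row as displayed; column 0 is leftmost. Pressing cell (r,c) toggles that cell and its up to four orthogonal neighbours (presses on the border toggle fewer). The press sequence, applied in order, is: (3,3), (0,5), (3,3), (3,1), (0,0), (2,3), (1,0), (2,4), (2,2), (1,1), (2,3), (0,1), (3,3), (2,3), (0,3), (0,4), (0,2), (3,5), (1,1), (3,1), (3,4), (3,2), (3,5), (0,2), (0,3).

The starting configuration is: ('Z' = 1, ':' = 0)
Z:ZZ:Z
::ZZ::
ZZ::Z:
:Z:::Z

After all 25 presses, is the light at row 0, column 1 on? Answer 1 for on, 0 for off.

0

0) Z:ZZ:Z
::ZZ::
ZZ::Z:
:Z:::Z
1) Z:ZZ:Z
::ZZ::
ZZ:ZZ:
:ZZZZZ
2) Z:ZZZ:
::ZZ:Z
ZZ:ZZ:
:ZZZZZ
3) Z:ZZZ:
::ZZ:Z
ZZ::Z:
:Z:::Z
4) Z:ZZZ:
::ZZ:Z
Z:::Z:
Z:Z::Z
5) :ZZZZ:
Z:ZZ:Z
Z:::Z:
Z:Z::Z
6) :ZZZZ:
Z:Z::Z
Z:ZZ::
Z:ZZ:Z
7) ZZZZZ:
:ZZ::Z
::ZZ::
Z:ZZ:Z
8) ZZZZZ:
:ZZ:ZZ
::Z:ZZ
Z:ZZZZ
9) ZZZZZ:
:Z::ZZ
:Z:ZZZ
Z::ZZZ
10) Z:ZZZ:
Z:Z:ZZ
:::ZZZ
Z::ZZZ
11) Z:ZZZ:
Z:ZZZZ
::Z::Z
Z:::ZZ
12) :Z:ZZ:
ZZZZZZ
::Z::Z
Z:::ZZ
13) :Z:ZZ:
ZZZZZZ
::ZZ:Z
Z:ZZ:Z
14) :Z:ZZ:
ZZZ:ZZ
::::ZZ
Z:Z::Z
15) :ZZ:::
ZZZZZZ
::::ZZ
Z:Z::Z
16) :ZZZZZ
ZZZZ:Z
::::ZZ
Z:Z::Z
17) ::::ZZ
ZZ:Z:Z
::::ZZ
Z:Z::Z
18) ::::ZZ
ZZ:Z:Z
::::Z:
Z:Z:Z:
19) :Z::ZZ
::ZZ:Z
:Z::Z:
Z:Z:Z:
20) :Z::ZZ
::ZZ:Z
::::Z:
:Z::Z:
21) :Z::ZZ
::ZZ:Z
::::::
:Z:Z:Z
22) :Z::ZZ
::ZZ:Z
::Z:::
::Z::Z
23) :Z::ZZ
::ZZ:Z
::Z::Z
::Z:Z:
24) ::ZZZZ
:::Z:Z
::Z::Z
::Z:Z:
25) :::::Z
:::::Z
::Z::Z
::Z:Z: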